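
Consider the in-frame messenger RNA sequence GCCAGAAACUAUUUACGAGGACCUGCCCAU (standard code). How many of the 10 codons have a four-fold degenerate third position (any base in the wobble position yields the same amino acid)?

Codon 1 GCC (Ala): third position 4-fold.
Codon 2 AGA (Arg): third position 2-fold.
Codon 3 AAC (Asn): third position 2-fold.
Codon 4 UAU (Tyr): third position 2-fold.
Codon 5 UUA (Leu): third position 2-fold.
Codon 6 CGA (Arg): third position 4-fold.
Codon 7 GGA (Gly): third position 4-fold.
Codon 8 CCU (Pro): third position 4-fold.
Codon 9 GCC (Ala): third position 4-fold.
Codon 10 CAU (His): third position 2-fold.
Four-fold degenerate third positions: 5.

5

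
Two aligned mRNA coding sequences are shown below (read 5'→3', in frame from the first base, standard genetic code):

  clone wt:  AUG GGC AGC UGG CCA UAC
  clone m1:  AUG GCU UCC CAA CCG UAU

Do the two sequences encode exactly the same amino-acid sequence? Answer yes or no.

Codon 1: AUG Met / AUG Met — identical.
Codon 2: GGC Gly / GCU Ala — nonsynonymous.
Codon 3: AGC Ser / UCC Ser — synonymous.
Codon 4: UGG Trp / CAA Gln — nonsynonymous.
Codon 5: CCA Pro / CCG Pro — synonymous.
Codon 6: UAC Tyr / UAU Tyr — synonymous.
Nonsynonymous differences: 2 → different protein.

no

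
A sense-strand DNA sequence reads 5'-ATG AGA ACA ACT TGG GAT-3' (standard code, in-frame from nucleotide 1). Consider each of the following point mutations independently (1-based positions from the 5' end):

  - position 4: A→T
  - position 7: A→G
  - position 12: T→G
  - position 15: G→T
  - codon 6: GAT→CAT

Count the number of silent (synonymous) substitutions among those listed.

Codon 2: AGA (Arg) → TGA (Stop) — nonsense.
Codon 3: ACA (Thr) → GCA (Ala) — missense.
Codon 4: ACT (Thr) → ACG (Thr) — synonymous.
Codon 5: TGG (Trp) → TGT (Cys) — missense.
Codon 6: GAT (Asp) → CAT (His) — missense.
Synonymous: 1 of 5.

1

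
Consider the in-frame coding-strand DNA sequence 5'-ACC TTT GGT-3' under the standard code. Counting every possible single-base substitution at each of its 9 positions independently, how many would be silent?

7

Codon 1 (ACC, Thr): 3 synonymous substitutions.
Codon 2 (TTT, Phe): 1 synonymous substitution.
Codon 3 (GGT, Gly): 3 synonymous substitutions.
Total: 3 + 1 + 3 = 7.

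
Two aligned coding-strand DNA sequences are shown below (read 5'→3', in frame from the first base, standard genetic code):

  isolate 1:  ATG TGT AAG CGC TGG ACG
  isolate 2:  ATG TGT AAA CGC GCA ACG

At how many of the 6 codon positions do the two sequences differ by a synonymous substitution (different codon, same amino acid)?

1

Codon 1: ATG Met / ATG Met — identical.
Codon 2: TGT Cys / TGT Cys — identical.
Codon 3: AAG Lys / AAA Lys — synonymous.
Codon 4: CGC Arg / CGC Arg — identical.
Codon 5: TGG Trp / GCA Ala — nonsynonymous.
Codon 6: ACG Thr / ACG Thr — identical.
Synonymous differences: 1.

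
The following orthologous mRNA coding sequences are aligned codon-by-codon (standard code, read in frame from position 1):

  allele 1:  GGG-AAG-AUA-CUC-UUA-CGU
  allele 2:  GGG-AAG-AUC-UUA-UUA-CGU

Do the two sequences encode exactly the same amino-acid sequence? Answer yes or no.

Codon 1: GGG Gly / GGG Gly — identical.
Codon 2: AAG Lys / AAG Lys — identical.
Codon 3: AUA Ile / AUC Ile — synonymous.
Codon 4: CUC Leu / UUA Leu — synonymous.
Codon 5: UUA Leu / UUA Leu — identical.
Codon 6: CGU Arg / CGU Arg — identical.
Nonsynonymous differences: 0 → same protein.

yes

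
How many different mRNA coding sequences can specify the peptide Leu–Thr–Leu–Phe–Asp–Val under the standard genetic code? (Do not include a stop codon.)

2304

Leu: 6 codons.
Thr: 4 codons.
Leu: 6 codons.
Phe: 2 codons.
Asp: 2 codons.
Val: 4 codons.
6 × 4 × 6 × 2 × 2 × 4 = 2304.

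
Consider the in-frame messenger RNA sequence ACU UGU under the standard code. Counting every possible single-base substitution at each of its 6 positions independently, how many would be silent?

Codon 1 (ACU, Thr): 3 synonymous substitutions.
Codon 2 (UGU, Cys): 1 synonymous substitution.
Total: 3 + 1 = 4.

4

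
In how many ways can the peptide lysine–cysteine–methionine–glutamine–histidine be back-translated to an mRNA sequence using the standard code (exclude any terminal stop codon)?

Lys: 2 codons.
Cys: 2 codons.
Met: 1 codon.
Gln: 2 codons.
His: 2 codons.
2 × 2 × 1 × 2 × 2 = 16.

16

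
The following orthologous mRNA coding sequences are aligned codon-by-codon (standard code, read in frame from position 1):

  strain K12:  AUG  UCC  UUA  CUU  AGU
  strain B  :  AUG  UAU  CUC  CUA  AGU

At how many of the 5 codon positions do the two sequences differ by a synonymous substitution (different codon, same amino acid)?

2

Codon 1: AUG Met / AUG Met — identical.
Codon 2: UCC Ser / UAU Tyr — nonsynonymous.
Codon 3: UUA Leu / CUC Leu — synonymous.
Codon 4: CUU Leu / CUA Leu — synonymous.
Codon 5: AGU Ser / AGU Ser — identical.
Synonymous differences: 2.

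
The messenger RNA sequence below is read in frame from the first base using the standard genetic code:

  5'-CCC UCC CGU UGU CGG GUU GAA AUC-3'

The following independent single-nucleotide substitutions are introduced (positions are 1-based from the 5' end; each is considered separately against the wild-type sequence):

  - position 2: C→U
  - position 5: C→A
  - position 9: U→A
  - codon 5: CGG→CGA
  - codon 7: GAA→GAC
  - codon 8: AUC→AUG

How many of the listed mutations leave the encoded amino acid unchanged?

Codon 1: CCC (Pro) → CUC (Leu) — missense.
Codon 2: UCC (Ser) → UAC (Tyr) — missense.
Codon 3: CGU (Arg) → CGA (Arg) — synonymous.
Codon 5: CGG (Arg) → CGA (Arg) — synonymous.
Codon 7: GAA (Glu) → GAC (Asp) — missense.
Codon 8: AUC (Ile) → AUG (Met) — missense.
Synonymous: 2 of 6.

2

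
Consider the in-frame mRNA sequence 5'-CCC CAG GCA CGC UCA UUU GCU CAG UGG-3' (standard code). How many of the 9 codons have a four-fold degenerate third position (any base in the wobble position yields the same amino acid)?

Codon 1 CCC (Pro): third position 4-fold.
Codon 2 CAG (Gln): third position 2-fold.
Codon 3 GCA (Ala): third position 4-fold.
Codon 4 CGC (Arg): third position 4-fold.
Codon 5 UCA (Ser): third position 4-fold.
Codon 6 UUU (Phe): third position 2-fold.
Codon 7 GCU (Ala): third position 4-fold.
Codon 8 CAG (Gln): third position 2-fold.
Codon 9 UGG (Trp): third position 1-fold.
Four-fold degenerate third positions: 5.

5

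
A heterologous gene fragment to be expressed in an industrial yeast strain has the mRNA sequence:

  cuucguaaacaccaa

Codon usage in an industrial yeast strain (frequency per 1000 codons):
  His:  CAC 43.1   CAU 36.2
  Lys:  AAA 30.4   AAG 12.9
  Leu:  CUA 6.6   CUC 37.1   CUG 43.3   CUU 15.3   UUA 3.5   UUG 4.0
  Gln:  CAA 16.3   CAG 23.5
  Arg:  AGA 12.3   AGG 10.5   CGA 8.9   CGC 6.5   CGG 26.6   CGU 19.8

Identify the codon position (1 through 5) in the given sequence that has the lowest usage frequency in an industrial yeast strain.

1

Codon 1 CUU (Leu): 15.3 per 1000.
Codon 2 CGU (Arg): 19.8 per 1000.
Codon 3 AAA (Lys): 30.4 per 1000.
Codon 4 CAC (His): 43.1 per 1000.
Codon 5 CAA (Gln): 16.3 per 1000.
Lowest frequency is 15.3 at codon 1.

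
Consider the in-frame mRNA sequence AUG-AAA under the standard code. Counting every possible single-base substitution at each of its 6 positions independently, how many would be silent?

1

Codon 1 (AUG, Met): 0 synonymous substitutions.
Codon 2 (AAA, Lys): 1 synonymous substitution.
Total: 0 + 1 = 1.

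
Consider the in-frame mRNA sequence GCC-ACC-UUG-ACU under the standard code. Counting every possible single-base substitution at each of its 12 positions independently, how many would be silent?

11

Codon 1 (GCC, Ala): 3 synonymous substitutions.
Codon 2 (ACC, Thr): 3 synonymous substitutions.
Codon 3 (UUG, Leu): 2 synonymous substitutions.
Codon 4 (ACU, Thr): 3 synonymous substitutions.
Total: 3 + 3 + 2 + 3 = 11.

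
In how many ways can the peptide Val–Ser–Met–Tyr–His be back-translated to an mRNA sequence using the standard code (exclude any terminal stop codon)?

Val: 4 codons.
Ser: 6 codons.
Met: 1 codon.
Tyr: 2 codons.
His: 2 codons.
4 × 6 × 1 × 2 × 2 = 96.

96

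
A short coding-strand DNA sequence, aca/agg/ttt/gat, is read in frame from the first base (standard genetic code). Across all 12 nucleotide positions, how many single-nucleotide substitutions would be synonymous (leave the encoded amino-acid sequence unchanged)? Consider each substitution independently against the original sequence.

7

Codon 1 (ACA, Thr): 3 synonymous substitutions.
Codon 2 (AGG, Arg): 2 synonymous substitutions.
Codon 3 (TTT, Phe): 1 synonymous substitution.
Codon 4 (GAT, Asp): 1 synonymous substitution.
Total: 3 + 2 + 1 + 1 = 7.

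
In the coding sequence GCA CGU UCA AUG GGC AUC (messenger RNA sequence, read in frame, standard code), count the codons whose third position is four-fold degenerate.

Codon 1 GCA (Ala): third position 4-fold.
Codon 2 CGU (Arg): third position 4-fold.
Codon 3 UCA (Ser): third position 4-fold.
Codon 4 AUG (Met): third position 1-fold.
Codon 5 GGC (Gly): third position 4-fold.
Codon 6 AUC (Ile): third position 3-fold.
Four-fold degenerate third positions: 4.

4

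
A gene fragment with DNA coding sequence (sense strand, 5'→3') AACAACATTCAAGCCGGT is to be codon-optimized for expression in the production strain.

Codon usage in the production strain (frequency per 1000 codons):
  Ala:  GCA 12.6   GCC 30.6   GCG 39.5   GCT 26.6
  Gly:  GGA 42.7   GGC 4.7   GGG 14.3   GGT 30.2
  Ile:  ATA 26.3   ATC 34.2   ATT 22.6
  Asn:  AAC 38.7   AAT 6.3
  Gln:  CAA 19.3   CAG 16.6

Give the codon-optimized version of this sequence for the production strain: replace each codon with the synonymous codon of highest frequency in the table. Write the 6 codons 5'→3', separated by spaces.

Codon 1 (Asn): best is AAC at 38.7.
Codon 2 (Asn): best is AAC at 38.7.
Codon 3 (Ile): best is ATC at 34.2.
Codon 4 (Gln): best is CAA at 19.3.
Codon 5 (Ala): best is GCG at 39.5.
Codon 6 (Gly): best is GGA at 42.7.

AAC AAC ATC CAA GCG GGA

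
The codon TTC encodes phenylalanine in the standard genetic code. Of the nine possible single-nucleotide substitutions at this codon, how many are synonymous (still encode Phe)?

Position 1: none → 0 synonymous.
Position 2: none → 0 synonymous.
Position 3: TTT → 1 synonymous.
Total: 0 + 0 + 1 = 1.

1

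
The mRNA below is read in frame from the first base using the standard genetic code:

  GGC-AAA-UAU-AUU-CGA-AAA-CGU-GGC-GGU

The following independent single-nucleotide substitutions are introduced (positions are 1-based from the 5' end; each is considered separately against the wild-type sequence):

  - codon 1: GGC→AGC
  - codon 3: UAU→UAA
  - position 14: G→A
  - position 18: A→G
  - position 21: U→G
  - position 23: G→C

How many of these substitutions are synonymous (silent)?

2

Codon 1: GGC (Gly) → AGC (Ser) — missense.
Codon 3: UAU (Tyr) → UAA (Stop) — nonsense.
Codon 5: CGA (Arg) → CAA (Gln) — missense.
Codon 6: AAA (Lys) → AAG (Lys) — synonymous.
Codon 7: CGU (Arg) → CGG (Arg) — synonymous.
Codon 8: GGC (Gly) → GCC (Ala) — missense.
Synonymous: 2 of 6.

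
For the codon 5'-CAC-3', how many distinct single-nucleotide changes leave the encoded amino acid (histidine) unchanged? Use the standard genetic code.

1

Position 1: none → 0 synonymous.
Position 2: none → 0 synonymous.
Position 3: CAT → 1 synonymous.
Total: 0 + 0 + 1 = 1.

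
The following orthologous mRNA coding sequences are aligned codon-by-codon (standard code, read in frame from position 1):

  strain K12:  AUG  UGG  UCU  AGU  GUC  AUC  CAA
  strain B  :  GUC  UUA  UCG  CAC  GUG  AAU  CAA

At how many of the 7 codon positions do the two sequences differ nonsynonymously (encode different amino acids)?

Codon 1: AUG Met / GUC Val — nonsynonymous.
Codon 2: UGG Trp / UUA Leu — nonsynonymous.
Codon 3: UCU Ser / UCG Ser — synonymous.
Codon 4: AGU Ser / CAC His — nonsynonymous.
Codon 5: GUC Val / GUG Val — synonymous.
Codon 6: AUC Ile / AAU Asn — nonsynonymous.
Codon 7: CAA Gln / CAA Gln — identical.
Nonsynonymous differences: 4.

4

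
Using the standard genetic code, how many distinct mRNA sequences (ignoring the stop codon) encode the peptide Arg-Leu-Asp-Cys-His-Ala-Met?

1152

Arg: 6 codons.
Leu: 6 codons.
Asp: 2 codons.
Cys: 2 codons.
His: 2 codons.
Ala: 4 codons.
Met: 1 codon.
6 × 6 × 2 × 2 × 2 × 4 × 1 = 1152.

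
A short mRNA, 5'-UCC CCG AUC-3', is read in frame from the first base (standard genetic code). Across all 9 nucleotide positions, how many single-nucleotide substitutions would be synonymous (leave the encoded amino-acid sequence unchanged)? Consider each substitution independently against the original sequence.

Codon 1 (UCC, Ser): 3 synonymous substitutions.
Codon 2 (CCG, Pro): 3 synonymous substitutions.
Codon 3 (AUC, Ile): 2 synonymous substitutions.
Total: 3 + 3 + 2 = 8.

8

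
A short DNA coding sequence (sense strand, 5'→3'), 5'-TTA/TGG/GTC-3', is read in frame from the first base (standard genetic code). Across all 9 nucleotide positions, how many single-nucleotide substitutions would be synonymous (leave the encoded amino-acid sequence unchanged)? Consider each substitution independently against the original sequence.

5

Codon 1 (TTA, Leu): 2 synonymous substitutions.
Codon 2 (TGG, Trp): 0 synonymous substitutions.
Codon 3 (GTC, Val): 3 synonymous substitutions.
Total: 2 + 0 + 3 = 5.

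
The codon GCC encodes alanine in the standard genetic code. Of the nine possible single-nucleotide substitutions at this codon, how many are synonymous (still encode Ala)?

3

Position 1: none → 0 synonymous.
Position 2: none → 0 synonymous.
Position 3: GCT, GCA, GCG → 3 synonymous.
Total: 0 + 0 + 3 = 3.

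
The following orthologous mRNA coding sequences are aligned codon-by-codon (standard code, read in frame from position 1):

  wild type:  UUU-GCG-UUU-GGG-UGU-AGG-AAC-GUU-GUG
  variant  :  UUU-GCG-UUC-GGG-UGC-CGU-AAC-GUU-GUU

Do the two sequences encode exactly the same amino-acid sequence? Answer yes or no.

Codon 1: UUU Phe / UUU Phe — identical.
Codon 2: GCG Ala / GCG Ala — identical.
Codon 3: UUU Phe / UUC Phe — synonymous.
Codon 4: GGG Gly / GGG Gly — identical.
Codon 5: UGU Cys / UGC Cys — synonymous.
Codon 6: AGG Arg / CGU Arg — synonymous.
Codon 7: AAC Asn / AAC Asn — identical.
Codon 8: GUU Val / GUU Val — identical.
Codon 9: GUG Val / GUU Val — synonymous.
Nonsynonymous differences: 0 → same protein.

yes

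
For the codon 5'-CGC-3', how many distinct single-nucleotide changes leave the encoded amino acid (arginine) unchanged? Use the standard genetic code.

Position 1: none → 0 synonymous.
Position 2: none → 0 synonymous.
Position 3: CGU, CGA, CGG → 3 synonymous.
Total: 0 + 0 + 3 = 3.

3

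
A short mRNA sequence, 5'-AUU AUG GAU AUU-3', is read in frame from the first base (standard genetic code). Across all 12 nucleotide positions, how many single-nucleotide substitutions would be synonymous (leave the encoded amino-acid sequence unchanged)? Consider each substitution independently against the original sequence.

Codon 1 (AUU, Ile): 2 synonymous substitutions.
Codon 2 (AUG, Met): 0 synonymous substitutions.
Codon 3 (GAU, Asp): 1 synonymous substitution.
Codon 4 (AUU, Ile): 2 synonymous substitutions.
Total: 2 + 0 + 1 + 2 = 5.

5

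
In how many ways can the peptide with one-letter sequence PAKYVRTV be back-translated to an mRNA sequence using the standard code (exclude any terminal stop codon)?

24576

Pro: 4 codons.
Ala: 4 codons.
Lys: 2 codons.
Tyr: 2 codons.
Val: 4 codons.
Arg: 6 codons.
Thr: 4 codons.
Val: 4 codons.
4 × 4 × 2 × 2 × 4 × 6 × 4 × 4 = 24576.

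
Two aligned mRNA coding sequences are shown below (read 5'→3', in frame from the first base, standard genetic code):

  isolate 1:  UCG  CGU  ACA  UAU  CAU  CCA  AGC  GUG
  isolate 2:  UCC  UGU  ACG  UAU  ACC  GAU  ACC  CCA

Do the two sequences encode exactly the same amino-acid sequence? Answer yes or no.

no

Codon 1: UCG Ser / UCC Ser — synonymous.
Codon 2: CGU Arg / UGU Cys — nonsynonymous.
Codon 3: ACA Thr / ACG Thr — synonymous.
Codon 4: UAU Tyr / UAU Tyr — identical.
Codon 5: CAU His / ACC Thr — nonsynonymous.
Codon 6: CCA Pro / GAU Asp — nonsynonymous.
Codon 7: AGC Ser / ACC Thr — nonsynonymous.
Codon 8: GUG Val / CCA Pro — nonsynonymous.
Nonsynonymous differences: 5 → different protein.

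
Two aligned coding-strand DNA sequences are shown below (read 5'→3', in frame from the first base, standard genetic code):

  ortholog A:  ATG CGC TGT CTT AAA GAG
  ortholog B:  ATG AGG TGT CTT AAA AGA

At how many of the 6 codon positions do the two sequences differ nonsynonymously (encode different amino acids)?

Codon 1: ATG Met / ATG Met — identical.
Codon 2: CGC Arg / AGG Arg — synonymous.
Codon 3: TGT Cys / TGT Cys — identical.
Codon 4: CTT Leu / CTT Leu — identical.
Codon 5: AAA Lys / AAA Lys — identical.
Codon 6: GAG Glu / AGA Arg — nonsynonymous.
Nonsynonymous differences: 1.

1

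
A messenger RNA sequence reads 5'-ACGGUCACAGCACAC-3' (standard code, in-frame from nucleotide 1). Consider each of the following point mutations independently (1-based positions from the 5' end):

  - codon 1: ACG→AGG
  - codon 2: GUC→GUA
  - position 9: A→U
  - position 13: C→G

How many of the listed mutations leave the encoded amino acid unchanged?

Codon 1: ACG (Thr) → AGG (Arg) — missense.
Codon 2: GUC (Val) → GUA (Val) — synonymous.
Codon 3: ACA (Thr) → ACU (Thr) — synonymous.
Codon 5: CAC (His) → GAC (Asp) — missense.
Synonymous: 2 of 4.

2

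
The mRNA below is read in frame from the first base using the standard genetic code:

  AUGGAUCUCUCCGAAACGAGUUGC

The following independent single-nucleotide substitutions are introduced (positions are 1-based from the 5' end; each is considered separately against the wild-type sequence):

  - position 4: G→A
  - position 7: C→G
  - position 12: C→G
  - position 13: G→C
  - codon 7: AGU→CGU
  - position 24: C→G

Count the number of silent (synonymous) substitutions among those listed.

1

Codon 2: GAU (Asp) → AAU (Asn) — missense.
Codon 3: CUC (Leu) → GUC (Val) — missense.
Codon 4: UCC (Ser) → UCG (Ser) — synonymous.
Codon 5: GAA (Glu) → CAA (Gln) — missense.
Codon 7: AGU (Ser) → CGU (Arg) — missense.
Codon 8: UGC (Cys) → UGG (Trp) — missense.
Synonymous: 1 of 6.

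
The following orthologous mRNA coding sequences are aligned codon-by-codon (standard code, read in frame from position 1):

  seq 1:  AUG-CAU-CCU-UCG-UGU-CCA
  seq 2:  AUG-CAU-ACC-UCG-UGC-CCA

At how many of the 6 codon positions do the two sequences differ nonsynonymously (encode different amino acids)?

Codon 1: AUG Met / AUG Met — identical.
Codon 2: CAU His / CAU His — identical.
Codon 3: CCU Pro / ACC Thr — nonsynonymous.
Codon 4: UCG Ser / UCG Ser — identical.
Codon 5: UGU Cys / UGC Cys — synonymous.
Codon 6: CCA Pro / CCA Pro — identical.
Nonsynonymous differences: 1.

1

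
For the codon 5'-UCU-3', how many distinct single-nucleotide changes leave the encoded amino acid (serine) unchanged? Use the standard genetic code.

Position 1: none → 0 synonymous.
Position 2: none → 0 synonymous.
Position 3: UCC, UCA, UCG → 3 synonymous.
Total: 0 + 0 + 3 = 3.

3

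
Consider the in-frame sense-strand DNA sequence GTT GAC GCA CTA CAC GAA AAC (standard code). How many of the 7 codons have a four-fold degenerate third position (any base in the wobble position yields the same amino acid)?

Codon 1 GTT (Val): third position 4-fold.
Codon 2 GAC (Asp): third position 2-fold.
Codon 3 GCA (Ala): third position 4-fold.
Codon 4 CTA (Leu): third position 4-fold.
Codon 5 CAC (His): third position 2-fold.
Codon 6 GAA (Glu): third position 2-fold.
Codon 7 AAC (Asn): third position 2-fold.
Four-fold degenerate third positions: 3.

3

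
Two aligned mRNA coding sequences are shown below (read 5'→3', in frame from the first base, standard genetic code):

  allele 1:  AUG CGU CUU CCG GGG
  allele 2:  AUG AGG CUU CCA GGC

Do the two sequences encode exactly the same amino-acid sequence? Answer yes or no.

Codon 1: AUG Met / AUG Met — identical.
Codon 2: CGU Arg / AGG Arg — synonymous.
Codon 3: CUU Leu / CUU Leu — identical.
Codon 4: CCG Pro / CCA Pro — synonymous.
Codon 5: GGG Gly / GGC Gly — synonymous.
Nonsynonymous differences: 0 → same protein.

yes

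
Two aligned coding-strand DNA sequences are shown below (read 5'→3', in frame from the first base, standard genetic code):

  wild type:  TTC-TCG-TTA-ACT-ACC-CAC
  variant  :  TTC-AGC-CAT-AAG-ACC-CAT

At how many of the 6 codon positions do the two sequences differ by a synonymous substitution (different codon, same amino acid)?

2

Codon 1: TTC Phe / TTC Phe — identical.
Codon 2: TCG Ser / AGC Ser — synonymous.
Codon 3: TTA Leu / CAT His — nonsynonymous.
Codon 4: ACT Thr / AAG Lys — nonsynonymous.
Codon 5: ACC Thr / ACC Thr — identical.
Codon 6: CAC His / CAT His — synonymous.
Synonymous differences: 2.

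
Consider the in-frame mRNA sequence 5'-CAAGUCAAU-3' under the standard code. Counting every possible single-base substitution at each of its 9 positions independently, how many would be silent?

5

Codon 1 (CAA, Gln): 1 synonymous substitution.
Codon 2 (GUC, Val): 3 synonymous substitutions.
Codon 3 (AAU, Asn): 1 synonymous substitution.
Total: 1 + 3 + 1 = 5.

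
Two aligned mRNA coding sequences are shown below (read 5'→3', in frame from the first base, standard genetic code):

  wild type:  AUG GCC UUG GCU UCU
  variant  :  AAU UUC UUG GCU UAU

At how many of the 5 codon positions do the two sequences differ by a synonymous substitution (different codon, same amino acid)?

Codon 1: AUG Met / AAU Asn — nonsynonymous.
Codon 2: GCC Ala / UUC Phe — nonsynonymous.
Codon 3: UUG Leu / UUG Leu — identical.
Codon 4: GCU Ala / GCU Ala — identical.
Codon 5: UCU Ser / UAU Tyr — nonsynonymous.
Synonymous differences: 0.

0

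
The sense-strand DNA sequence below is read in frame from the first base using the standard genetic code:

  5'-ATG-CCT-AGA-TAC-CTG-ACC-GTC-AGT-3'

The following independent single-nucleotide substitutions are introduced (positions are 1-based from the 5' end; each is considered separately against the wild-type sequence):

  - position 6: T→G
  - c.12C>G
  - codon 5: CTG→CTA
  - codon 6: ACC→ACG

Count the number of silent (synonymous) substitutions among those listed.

3

Codon 2: CCT (Pro) → CCG (Pro) — synonymous.
Codon 4: TAC (Tyr) → TAG (Stop) — nonsense.
Codon 5: CTG (Leu) → CTA (Leu) — synonymous.
Codon 6: ACC (Thr) → ACG (Thr) — synonymous.
Synonymous: 3 of 4.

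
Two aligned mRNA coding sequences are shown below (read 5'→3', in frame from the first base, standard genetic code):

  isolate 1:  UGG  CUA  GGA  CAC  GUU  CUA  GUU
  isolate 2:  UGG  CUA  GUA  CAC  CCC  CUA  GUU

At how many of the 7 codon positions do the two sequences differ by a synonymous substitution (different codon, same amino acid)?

Codon 1: UGG Trp / UGG Trp — identical.
Codon 2: CUA Leu / CUA Leu — identical.
Codon 3: GGA Gly / GUA Val — nonsynonymous.
Codon 4: CAC His / CAC His — identical.
Codon 5: GUU Val / CCC Pro — nonsynonymous.
Codon 6: CUA Leu / CUA Leu — identical.
Codon 7: GUU Val / GUU Val — identical.
Synonymous differences: 0.

0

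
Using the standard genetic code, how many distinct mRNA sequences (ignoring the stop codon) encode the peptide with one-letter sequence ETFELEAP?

Glu: 2 codons.
Thr: 4 codons.
Phe: 2 codons.
Glu: 2 codons.
Leu: 6 codons.
Glu: 2 codons.
Ala: 4 codons.
Pro: 4 codons.
2 × 4 × 2 × 2 × 6 × 2 × 4 × 4 = 6144.

6144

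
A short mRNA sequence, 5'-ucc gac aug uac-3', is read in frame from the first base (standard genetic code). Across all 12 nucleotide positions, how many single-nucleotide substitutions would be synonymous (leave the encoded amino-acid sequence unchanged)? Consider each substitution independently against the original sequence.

5

Codon 1 (UCC, Ser): 3 synonymous substitutions.
Codon 2 (GAC, Asp): 1 synonymous substitution.
Codon 3 (AUG, Met): 0 synonymous substitutions.
Codon 4 (UAC, Tyr): 1 synonymous substitution.
Total: 3 + 1 + 0 + 1 = 5.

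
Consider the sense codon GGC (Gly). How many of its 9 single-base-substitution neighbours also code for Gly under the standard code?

Position 1: none → 0 synonymous.
Position 2: none → 0 synonymous.
Position 3: GGU, GGA, GGG → 3 synonymous.
Total: 0 + 0 + 3 = 3.

3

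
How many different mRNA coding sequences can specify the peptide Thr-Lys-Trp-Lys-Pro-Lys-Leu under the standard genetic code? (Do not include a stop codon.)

768

Thr: 4 codons.
Lys: 2 codons.
Trp: 1 codon.
Lys: 2 codons.
Pro: 4 codons.
Lys: 2 codons.
Leu: 6 codons.
4 × 2 × 1 × 2 × 4 × 2 × 6 = 768.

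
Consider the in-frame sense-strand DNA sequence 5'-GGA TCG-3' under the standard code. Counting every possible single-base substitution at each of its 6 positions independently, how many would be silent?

Codon 1 (GGA, Gly): 3 synonymous substitutions.
Codon 2 (TCG, Ser): 3 synonymous substitutions.
Total: 3 + 3 = 6.

6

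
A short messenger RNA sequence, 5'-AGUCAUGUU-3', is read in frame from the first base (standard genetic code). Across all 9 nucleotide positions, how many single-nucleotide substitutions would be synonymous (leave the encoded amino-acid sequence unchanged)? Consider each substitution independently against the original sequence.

5

Codon 1 (AGU, Ser): 1 synonymous substitution.
Codon 2 (CAU, His): 1 synonymous substitution.
Codon 3 (GUU, Val): 3 synonymous substitutions.
Total: 1 + 1 + 3 = 5.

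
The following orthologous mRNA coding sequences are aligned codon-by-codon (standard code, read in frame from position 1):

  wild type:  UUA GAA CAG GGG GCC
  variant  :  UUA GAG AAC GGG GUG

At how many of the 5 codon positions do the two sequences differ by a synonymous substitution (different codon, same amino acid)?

1

Codon 1: UUA Leu / UUA Leu — identical.
Codon 2: GAA Glu / GAG Glu — synonymous.
Codon 3: CAG Gln / AAC Asn — nonsynonymous.
Codon 4: GGG Gly / GGG Gly — identical.
Codon 5: GCC Ala / GUG Val — nonsynonymous.
Synonymous differences: 1.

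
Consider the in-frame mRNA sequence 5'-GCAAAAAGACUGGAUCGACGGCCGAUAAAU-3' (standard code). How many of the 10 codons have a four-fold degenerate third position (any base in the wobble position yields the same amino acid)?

5

Codon 1 GCA (Ala): third position 4-fold.
Codon 2 AAA (Lys): third position 2-fold.
Codon 3 AGA (Arg): third position 2-fold.
Codon 4 CUG (Leu): third position 4-fold.
Codon 5 GAU (Asp): third position 2-fold.
Codon 6 CGA (Arg): third position 4-fold.
Codon 7 CGG (Arg): third position 4-fold.
Codon 8 CCG (Pro): third position 4-fold.
Codon 9 AUA (Ile): third position 3-fold.
Codon 10 AAU (Asn): third position 2-fold.
Four-fold degenerate third positions: 5.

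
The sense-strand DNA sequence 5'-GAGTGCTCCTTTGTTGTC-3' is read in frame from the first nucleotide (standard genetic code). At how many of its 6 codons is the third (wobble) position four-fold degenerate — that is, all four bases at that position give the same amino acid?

Codon 1 GAG (Glu): third position 2-fold.
Codon 2 TGC (Cys): third position 2-fold.
Codon 3 TCC (Ser): third position 4-fold.
Codon 4 TTT (Phe): third position 2-fold.
Codon 5 GTT (Val): third position 4-fold.
Codon 6 GTC (Val): third position 4-fold.
Four-fold degenerate third positions: 3.

3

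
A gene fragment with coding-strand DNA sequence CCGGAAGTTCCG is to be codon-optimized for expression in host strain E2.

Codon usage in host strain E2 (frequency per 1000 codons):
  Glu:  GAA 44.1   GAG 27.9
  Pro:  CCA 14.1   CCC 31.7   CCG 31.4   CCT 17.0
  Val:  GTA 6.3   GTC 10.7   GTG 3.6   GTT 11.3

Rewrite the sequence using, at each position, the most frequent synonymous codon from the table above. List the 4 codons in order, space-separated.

Codon 1 (Pro): best is CCC at 31.7.
Codon 2 (Glu): best is GAA at 44.1.
Codon 3 (Val): best is GTT at 11.3.
Codon 4 (Pro): best is CCC at 31.7.

CCC GAA GTT CCC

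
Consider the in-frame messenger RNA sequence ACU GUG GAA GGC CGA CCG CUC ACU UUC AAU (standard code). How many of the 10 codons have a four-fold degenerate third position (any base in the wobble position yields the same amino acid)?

7

Codon 1 ACU (Thr): third position 4-fold.
Codon 2 GUG (Val): third position 4-fold.
Codon 3 GAA (Glu): third position 2-fold.
Codon 4 GGC (Gly): third position 4-fold.
Codon 5 CGA (Arg): third position 4-fold.
Codon 6 CCG (Pro): third position 4-fold.
Codon 7 CUC (Leu): third position 4-fold.
Codon 8 ACU (Thr): third position 4-fold.
Codon 9 UUC (Phe): third position 2-fold.
Codon 10 AAU (Asn): third position 2-fold.
Four-fold degenerate third positions: 7.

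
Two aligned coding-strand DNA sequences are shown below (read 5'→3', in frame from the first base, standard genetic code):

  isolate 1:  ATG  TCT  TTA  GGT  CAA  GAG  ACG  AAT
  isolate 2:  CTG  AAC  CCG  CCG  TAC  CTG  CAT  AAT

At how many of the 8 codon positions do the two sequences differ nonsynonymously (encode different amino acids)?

Codon 1: ATG Met / CTG Leu — nonsynonymous.
Codon 2: TCT Ser / AAC Asn — nonsynonymous.
Codon 3: TTA Leu / CCG Pro — nonsynonymous.
Codon 4: GGT Gly / CCG Pro — nonsynonymous.
Codon 5: CAA Gln / TAC Tyr — nonsynonymous.
Codon 6: GAG Glu / CTG Leu — nonsynonymous.
Codon 7: ACG Thr / CAT His — nonsynonymous.
Codon 8: AAT Asn / AAT Asn — identical.
Nonsynonymous differences: 7.

7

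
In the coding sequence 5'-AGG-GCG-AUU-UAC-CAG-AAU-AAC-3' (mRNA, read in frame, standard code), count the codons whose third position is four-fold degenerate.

1

Codon 1 AGG (Arg): third position 2-fold.
Codon 2 GCG (Ala): third position 4-fold.
Codon 3 AUU (Ile): third position 3-fold.
Codon 4 UAC (Tyr): third position 2-fold.
Codon 5 CAG (Gln): third position 2-fold.
Codon 6 AAU (Asn): third position 2-fold.
Codon 7 AAC (Asn): third position 2-fold.
Four-fold degenerate third positions: 1.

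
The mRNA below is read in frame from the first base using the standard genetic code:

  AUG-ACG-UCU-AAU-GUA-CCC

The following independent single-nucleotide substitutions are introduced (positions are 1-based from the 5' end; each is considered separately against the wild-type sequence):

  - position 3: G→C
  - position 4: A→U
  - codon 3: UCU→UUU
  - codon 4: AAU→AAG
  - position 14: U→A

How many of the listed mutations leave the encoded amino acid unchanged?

0

Codon 1: AUG (Met) → AUC (Ile) — missense.
Codon 2: ACG (Thr) → UCG (Ser) — missense.
Codon 3: UCU (Ser) → UUU (Phe) — missense.
Codon 4: AAU (Asn) → AAG (Lys) — missense.
Codon 5: GUA (Val) → GAA (Glu) — missense.
Synonymous: 0 of 5.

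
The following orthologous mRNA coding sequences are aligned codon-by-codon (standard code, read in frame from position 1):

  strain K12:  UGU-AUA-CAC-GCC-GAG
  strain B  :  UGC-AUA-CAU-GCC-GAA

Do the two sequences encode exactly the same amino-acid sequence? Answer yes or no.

Codon 1: UGU Cys / UGC Cys — synonymous.
Codon 2: AUA Ile / AUA Ile — identical.
Codon 3: CAC His / CAU His — synonymous.
Codon 4: GCC Ala / GCC Ala — identical.
Codon 5: GAG Glu / GAA Glu — synonymous.
Nonsynonymous differences: 0 → same protein.

yes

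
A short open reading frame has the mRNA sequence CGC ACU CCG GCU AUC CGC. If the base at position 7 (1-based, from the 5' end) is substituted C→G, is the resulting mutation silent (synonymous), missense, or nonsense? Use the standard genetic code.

missense

Position 7 falls in codon 3: CCG → Pro.
After the substitution the codon is GCG → Ala.
Pro ≠ Ala, so this is a missense mutation.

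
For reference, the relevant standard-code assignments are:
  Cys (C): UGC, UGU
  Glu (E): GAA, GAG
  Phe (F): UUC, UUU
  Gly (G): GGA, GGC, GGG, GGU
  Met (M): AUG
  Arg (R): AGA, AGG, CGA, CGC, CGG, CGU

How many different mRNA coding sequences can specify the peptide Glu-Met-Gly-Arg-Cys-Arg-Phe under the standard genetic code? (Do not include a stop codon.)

Glu: 2 codons.
Met: 1 codon.
Gly: 4 codons.
Arg: 6 codons.
Cys: 2 codons.
Arg: 6 codons.
Phe: 2 codons.
2 × 1 × 4 × 6 × 2 × 6 × 2 = 1152.

1152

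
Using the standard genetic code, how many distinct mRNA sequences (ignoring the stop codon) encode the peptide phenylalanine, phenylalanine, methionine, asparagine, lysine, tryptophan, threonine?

64

Phe: 2 codons.
Phe: 2 codons.
Met: 1 codon.
Asn: 2 codons.
Lys: 2 codons.
Trp: 1 codon.
Thr: 4 codons.
2 × 2 × 1 × 2 × 2 × 1 × 4 = 64.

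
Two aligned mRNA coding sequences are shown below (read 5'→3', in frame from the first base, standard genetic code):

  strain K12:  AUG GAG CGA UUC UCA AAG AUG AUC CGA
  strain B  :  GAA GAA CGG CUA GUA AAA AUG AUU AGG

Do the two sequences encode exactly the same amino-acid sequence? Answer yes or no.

Codon 1: AUG Met / GAA Glu — nonsynonymous.
Codon 2: GAG Glu / GAA Glu — synonymous.
Codon 3: CGA Arg / CGG Arg — synonymous.
Codon 4: UUC Phe / CUA Leu — nonsynonymous.
Codon 5: UCA Ser / GUA Val — nonsynonymous.
Codon 6: AAG Lys / AAA Lys — synonymous.
Codon 7: AUG Met / AUG Met — identical.
Codon 8: AUC Ile / AUU Ile — synonymous.
Codon 9: CGA Arg / AGG Arg — synonymous.
Nonsynonymous differences: 3 → different protein.

no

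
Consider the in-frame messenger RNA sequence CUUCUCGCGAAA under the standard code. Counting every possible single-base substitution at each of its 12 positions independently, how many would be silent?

Codon 1 (CUU, Leu): 3 synonymous substitutions.
Codon 2 (CUC, Leu): 3 synonymous substitutions.
Codon 3 (GCG, Ala): 3 synonymous substitutions.
Codon 4 (AAA, Lys): 1 synonymous substitution.
Total: 3 + 3 + 3 + 1 = 10.

10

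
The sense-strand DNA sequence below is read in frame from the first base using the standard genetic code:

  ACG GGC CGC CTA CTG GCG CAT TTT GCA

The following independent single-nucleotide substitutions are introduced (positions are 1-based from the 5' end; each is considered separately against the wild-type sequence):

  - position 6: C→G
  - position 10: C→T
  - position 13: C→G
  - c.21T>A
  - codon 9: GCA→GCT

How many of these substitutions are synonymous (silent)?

Codon 2: GGC (Gly) → GGG (Gly) — synonymous.
Codon 4: CTA (Leu) → TTA (Leu) — synonymous.
Codon 5: CTG (Leu) → GTG (Val) — missense.
Codon 7: CAT (His) → CAA (Gln) — missense.
Codon 9: GCA (Ala) → GCT (Ala) — synonymous.
Synonymous: 3 of 5.

3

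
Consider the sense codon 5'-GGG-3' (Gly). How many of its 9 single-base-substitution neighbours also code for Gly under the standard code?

Position 1: none → 0 synonymous.
Position 2: none → 0 synonymous.
Position 3: GGT, GGC, GGA → 3 synonymous.
Total: 0 + 0 + 3 = 3.

3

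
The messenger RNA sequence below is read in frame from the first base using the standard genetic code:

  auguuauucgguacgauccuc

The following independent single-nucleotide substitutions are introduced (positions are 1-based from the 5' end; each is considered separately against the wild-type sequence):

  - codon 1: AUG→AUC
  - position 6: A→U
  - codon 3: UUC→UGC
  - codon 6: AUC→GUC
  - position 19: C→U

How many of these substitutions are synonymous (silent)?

0

Codon 1: AUG (Met) → AUC (Ile) — missense.
Codon 2: UUA (Leu) → UUU (Phe) — missense.
Codon 3: UUC (Phe) → UGC (Cys) — missense.
Codon 6: AUC (Ile) → GUC (Val) — missense.
Codon 7: CUC (Leu) → UUC (Phe) — missense.
Synonymous: 0 of 5.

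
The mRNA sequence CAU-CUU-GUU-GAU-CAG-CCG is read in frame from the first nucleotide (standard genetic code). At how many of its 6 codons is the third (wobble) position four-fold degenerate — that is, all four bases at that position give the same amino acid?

Codon 1 CAU (His): third position 2-fold.
Codon 2 CUU (Leu): third position 4-fold.
Codon 3 GUU (Val): third position 4-fold.
Codon 4 GAU (Asp): third position 2-fold.
Codon 5 CAG (Gln): third position 2-fold.
Codon 6 CCG (Pro): third position 4-fold.
Four-fold degenerate third positions: 3.

3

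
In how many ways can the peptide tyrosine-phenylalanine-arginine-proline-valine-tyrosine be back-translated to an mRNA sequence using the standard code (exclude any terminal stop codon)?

Tyr: 2 codons.
Phe: 2 codons.
Arg: 6 codons.
Pro: 4 codons.
Val: 4 codons.
Tyr: 2 codons.
2 × 2 × 6 × 4 × 4 × 2 = 768.

768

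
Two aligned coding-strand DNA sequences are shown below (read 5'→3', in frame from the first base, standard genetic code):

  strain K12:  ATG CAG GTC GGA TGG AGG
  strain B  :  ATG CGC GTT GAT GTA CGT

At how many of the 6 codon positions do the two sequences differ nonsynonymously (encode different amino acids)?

3

Codon 1: ATG Met / ATG Met — identical.
Codon 2: CAG Gln / CGC Arg — nonsynonymous.
Codon 3: GTC Val / GTT Val — synonymous.
Codon 4: GGA Gly / GAT Asp — nonsynonymous.
Codon 5: TGG Trp / GTA Val — nonsynonymous.
Codon 6: AGG Arg / CGT Arg — synonymous.
Nonsynonymous differences: 3.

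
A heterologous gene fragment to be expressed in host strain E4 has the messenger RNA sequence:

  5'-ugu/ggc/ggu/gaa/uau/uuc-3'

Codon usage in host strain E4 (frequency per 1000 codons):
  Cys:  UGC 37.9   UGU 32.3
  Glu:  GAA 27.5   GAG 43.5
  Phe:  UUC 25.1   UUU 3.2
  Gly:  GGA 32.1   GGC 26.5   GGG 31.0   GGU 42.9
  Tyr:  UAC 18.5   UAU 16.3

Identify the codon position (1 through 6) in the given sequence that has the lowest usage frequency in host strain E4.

Codon 1 UGU (Cys): 32.3 per 1000.
Codon 2 GGC (Gly): 26.5 per 1000.
Codon 3 GGU (Gly): 42.9 per 1000.
Codon 4 GAA (Glu): 27.5 per 1000.
Codon 5 UAU (Tyr): 16.3 per 1000.
Codon 6 UUC (Phe): 25.1 per 1000.
Lowest frequency is 16.3 at codon 5.

5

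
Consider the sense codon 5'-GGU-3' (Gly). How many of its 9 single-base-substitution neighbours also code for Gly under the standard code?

3

Position 1: none → 0 synonymous.
Position 2: none → 0 synonymous.
Position 3: GGC, GGA, GGG → 3 synonymous.
Total: 0 + 0 + 3 = 3.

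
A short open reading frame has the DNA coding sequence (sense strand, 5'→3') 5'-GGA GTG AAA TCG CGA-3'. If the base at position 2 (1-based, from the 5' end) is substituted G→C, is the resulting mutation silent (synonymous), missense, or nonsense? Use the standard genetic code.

Position 2 falls in codon 1: GGA → Gly.
After the substitution the codon is GCA → Ala.
Gly ≠ Ala, so this is a missense mutation.

missense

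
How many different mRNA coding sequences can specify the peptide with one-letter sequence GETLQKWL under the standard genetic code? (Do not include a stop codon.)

4608

Gly: 4 codons.
Glu: 2 codons.
Thr: 4 codons.
Leu: 6 codons.
Gln: 2 codons.
Lys: 2 codons.
Trp: 1 codon.
Leu: 6 codons.
4 × 2 × 4 × 6 × 2 × 2 × 1 × 6 = 4608.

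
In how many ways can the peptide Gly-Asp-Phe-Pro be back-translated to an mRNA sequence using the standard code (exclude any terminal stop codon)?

Gly: 4 codons.
Asp: 2 codons.
Phe: 2 codons.
Pro: 4 codons.
4 × 2 × 2 × 4 = 64.

64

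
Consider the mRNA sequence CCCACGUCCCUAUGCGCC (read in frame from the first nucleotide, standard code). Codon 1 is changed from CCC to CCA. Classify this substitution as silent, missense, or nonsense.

Position 3 falls in codon 1: CCC → Pro.
After the substitution the codon is CCA → Pro.
Both encode Pro, so the change is synonymous.

silent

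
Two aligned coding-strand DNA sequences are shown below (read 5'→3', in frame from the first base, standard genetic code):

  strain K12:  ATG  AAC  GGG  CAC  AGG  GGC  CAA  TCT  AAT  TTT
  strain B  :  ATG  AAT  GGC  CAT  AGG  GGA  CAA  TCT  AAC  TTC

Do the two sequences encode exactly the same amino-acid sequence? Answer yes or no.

Codon 1: ATG Met / ATG Met — identical.
Codon 2: AAC Asn / AAT Asn — synonymous.
Codon 3: GGG Gly / GGC Gly — synonymous.
Codon 4: CAC His / CAT His — synonymous.
Codon 5: AGG Arg / AGG Arg — identical.
Codon 6: GGC Gly / GGA Gly — synonymous.
Codon 7: CAA Gln / CAA Gln — identical.
Codon 8: TCT Ser / TCT Ser — identical.
Codon 9: AAT Asn / AAC Asn — synonymous.
Codon 10: TTT Phe / TTC Phe — synonymous.
Nonsynonymous differences: 0 → same protein.

yes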